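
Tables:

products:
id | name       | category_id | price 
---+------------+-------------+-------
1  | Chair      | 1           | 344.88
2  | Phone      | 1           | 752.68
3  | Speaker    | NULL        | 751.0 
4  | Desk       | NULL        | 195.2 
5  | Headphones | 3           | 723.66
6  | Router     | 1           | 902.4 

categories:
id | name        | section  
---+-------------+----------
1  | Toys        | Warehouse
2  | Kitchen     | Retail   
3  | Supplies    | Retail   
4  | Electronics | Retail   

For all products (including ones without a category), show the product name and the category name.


LEFT JOIN keeps every row from products (the left table); where category_id has no match in categories, the category columns become NULL. Walk through each product:
  - product 1 (Chair): category_id=1 -> matches Toys
  - product 2 (Phone): category_id=1 -> matches Toys
  - product 3 (Speaker): category_id=NULL, no match -> kept with NULL
  - product 4 (Desk): category_id=NULL, no match -> kept with NULL
  - product 5 (Headphones): category_id=3 -> matches Supplies
  - product 6 (Router): category_id=1 -> matches Toys
All 6 rows appear; 2 have NULL category.

SQL:
SELECT a.name, b.name AS category
FROM products a
LEFT JOIN categories b ON a.category_id = b.id

Result:
name       | category
-----------+---------
Chair      | Toys    
Phone      | Toys    
Speaker    | NULL    
Desk       | NULL    
Headphones | Supplies
Router     | Toys    


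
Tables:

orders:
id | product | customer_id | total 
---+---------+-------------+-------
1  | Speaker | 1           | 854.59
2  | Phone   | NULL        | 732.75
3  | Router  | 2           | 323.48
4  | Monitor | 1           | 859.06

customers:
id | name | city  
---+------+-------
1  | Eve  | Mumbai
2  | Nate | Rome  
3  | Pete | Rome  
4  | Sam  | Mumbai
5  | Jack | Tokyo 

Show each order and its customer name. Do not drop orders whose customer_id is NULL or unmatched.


LEFT JOIN keeps every row from orders (the left table); where customer_id has no match in customers, the customer columns become NULL. Walk through each order:
  - order 1 (Speaker): customer_id=1 -> matches Eve
  - order 2 (Phone): customer_id=NULL, no match -> kept with NULL
  - order 3 (Router): customer_id=2 -> matches Nate
  - order 4 (Monitor): customer_id=1 -> matches Eve
All 4 rows appear; 1 has NULL customer.

SQL:
SELECT a.product, b.name AS customer
FROM orders a
LEFT JOIN customers b ON a.customer_id = b.id

Result:
product | customer
--------+---------
Speaker | Eve     
Phone   | NULL    
Router  | Nate    
Monitor | Eve     


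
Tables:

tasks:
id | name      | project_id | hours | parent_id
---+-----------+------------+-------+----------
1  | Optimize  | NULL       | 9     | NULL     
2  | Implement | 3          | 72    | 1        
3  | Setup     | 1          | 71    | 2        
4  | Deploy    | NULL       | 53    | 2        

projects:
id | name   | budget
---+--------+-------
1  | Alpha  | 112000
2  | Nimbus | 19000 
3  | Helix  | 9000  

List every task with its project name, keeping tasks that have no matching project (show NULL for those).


LEFT JOIN keeps every row from tasks (the left table); where project_id has no match in projects, the project columns become NULL. Walk through each task:
  - task 1 (Optimize): project_id=NULL, no match -> kept with NULL
  - task 2 (Implement): project_id=3 -> matches Helix
  - task 3 (Setup): project_id=1 -> matches Alpha
  - task 4 (Deploy): project_id=NULL, no match -> kept with NULL
All 4 rows appear; 2 have NULL project.

SQL:
SELECT a.name, b.name AS project
FROM tasks a
LEFT JOIN projects b ON a.project_id = b.id

Result:
name      | project
----------+--------
Optimize  | NULL   
Implement | Helix  
Setup     | Alpha  
Deploy    | NULL   


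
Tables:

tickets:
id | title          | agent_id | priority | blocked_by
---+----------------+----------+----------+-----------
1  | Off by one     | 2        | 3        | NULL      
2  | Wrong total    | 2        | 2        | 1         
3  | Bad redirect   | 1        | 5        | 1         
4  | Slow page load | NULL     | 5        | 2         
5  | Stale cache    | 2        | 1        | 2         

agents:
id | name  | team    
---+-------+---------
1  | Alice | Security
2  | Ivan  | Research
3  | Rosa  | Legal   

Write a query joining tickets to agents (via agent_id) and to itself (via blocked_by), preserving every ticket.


Two LEFT JOINs from the same base table tickets: one to agents via agent_id, one to tickets itself via blocked_by. Both are LEFT so every ticket is preserved.
Match against agents:
  - ticket 1 (Off by one): agent_id=2 -> matches Ivan
  - ticket 2 (Wrong total): agent_id=2 -> matches Ivan
  - ticket 3 (Bad redirect): agent_id=1 -> matches Alice
  - ticket 4 (Slow page load): agent_id=NULL, no match -> kept with NULL
  - ticket 5 (Stale cache): agent_id=2 -> matches Ivan
Match against tickets (self):
  - ticket 1 (Off by one): blocked_by=NULL -> NULL
  - ticket 2 (Wrong total): blocked_by=1 -> Off by one
  - ticket 3 (Bad redirect): blocked_by=1 -> Off by one
  - ticket 4 (Slow page load): blocked_by=2 -> Wrong total
  - ticket 5 (Stale cache): blocked_by=2 -> Wrong total

SQL:
SELECT a.title, b.name AS agent, c.title AS blocked_by
FROM tickets a
LEFT JOIN agents b ON a.agent_id = b.id
LEFT JOIN tickets c ON a.blocked_by = c.id

Result:
title          | agent | blocked_by 
---------------+-------+------------
Off by one     | Ivan  | NULL       
Wrong total    | Ivan  | Off by one 
Bad redirect   | Alice | Off by one 
Slow page load | NULL  | Wrong total
Stale cache    | Ivan  | Wrong total


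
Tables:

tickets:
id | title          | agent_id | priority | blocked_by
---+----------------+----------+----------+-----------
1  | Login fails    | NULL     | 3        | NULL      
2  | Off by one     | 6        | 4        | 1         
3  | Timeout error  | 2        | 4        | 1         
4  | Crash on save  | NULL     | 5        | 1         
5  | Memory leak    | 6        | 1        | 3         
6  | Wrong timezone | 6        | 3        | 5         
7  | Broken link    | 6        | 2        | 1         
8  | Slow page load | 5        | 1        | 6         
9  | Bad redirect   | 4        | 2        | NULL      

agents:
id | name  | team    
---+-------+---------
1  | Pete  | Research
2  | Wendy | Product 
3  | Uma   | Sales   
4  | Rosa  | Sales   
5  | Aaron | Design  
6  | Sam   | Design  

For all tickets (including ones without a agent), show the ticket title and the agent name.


LEFT JOIN keeps every row from tickets (the left table); where agent_id has no match in agents, the agent columns become NULL. Walk through each ticket:
  - ticket 1 (Login fails): agent_id=NULL, no match -> kept with NULL
  - ticket 2 (Off by one): agent_id=6 -> matches Sam
  - ticket 3 (Timeout error): agent_id=2 -> matches Wendy
  - ticket 4 (Crash on save): agent_id=NULL, no match -> kept with NULL
  - ticket 5 (Memory leak): agent_id=6 -> matches Sam
  - ticket 6 (Wrong timezone): agent_id=6 -> matches Sam
  - ticket 7 (Broken link): agent_id=6 -> matches Sam
  - ticket 8 (Slow page load): agent_id=5 -> matches Aaron
  - ticket 9 (Bad redirect): agent_id=4 -> matches Rosa
All 9 rows appear; 2 have NULL agent.

SQL:
SELECT a.title, b.name AS agent
FROM tickets a
LEFT JOIN agents b ON a.agent_id = b.id

Result:
title          | agent
---------------+------
Login fails    | NULL 
Off by one     | Sam  
Timeout error  | Wendy
Crash on save  | NULL 
Memory leak    | Sam  
Wrong timezone | Sam  
Broken link    | Sam  
Slow page load | Aaron
Bad redirect   | Rosa 


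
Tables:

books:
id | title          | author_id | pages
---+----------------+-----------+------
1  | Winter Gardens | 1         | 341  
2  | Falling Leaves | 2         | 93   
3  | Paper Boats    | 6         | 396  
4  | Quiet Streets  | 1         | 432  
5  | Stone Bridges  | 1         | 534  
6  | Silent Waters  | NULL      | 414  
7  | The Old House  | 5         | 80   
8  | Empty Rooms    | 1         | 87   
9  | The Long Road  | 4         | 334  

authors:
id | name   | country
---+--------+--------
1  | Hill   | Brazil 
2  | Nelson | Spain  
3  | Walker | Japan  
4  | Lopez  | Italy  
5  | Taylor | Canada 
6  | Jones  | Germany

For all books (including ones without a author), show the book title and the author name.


LEFT JOIN keeps every row from books (the left table); where author_id has no match in authors, the author columns become NULL. Walk through each book:
  - book 1 (Winter Gardens): author_id=1 -> matches Hill
  - book 2 (Falling Leaves): author_id=2 -> matches Nelson
  - book 3 (Paper Boats): author_id=6 -> matches Jones
  - book 4 (Quiet Streets): author_id=1 -> matches Hill
  - book 5 (Stone Bridges): author_id=1 -> matches Hill
  - book 6 (Silent Waters): author_id=NULL, no match -> kept with NULL
  - book 7 (The Old House): author_id=5 -> matches Taylor
  - book 8 (Empty Rooms): author_id=1 -> matches Hill
  - book 9 (The Long Road): author_id=4 -> matches Lopez
All 9 rows appear; 1 has NULL author.

SQL:
SELECT a.title, b.name AS author
FROM books a
LEFT JOIN authors b ON a.author_id = b.id

Result:
title          | author
---------------+-------
Winter Gardens | Hill  
Falling Leaves | Nelson
Paper Boats    | Jones 
Quiet Streets  | Hill  
Stone Bridges  | Hill  
Silent Waters  | NULL  
The Old House  | Taylor
Empty Rooms    | Hill  
The Long Road  | Lopez 


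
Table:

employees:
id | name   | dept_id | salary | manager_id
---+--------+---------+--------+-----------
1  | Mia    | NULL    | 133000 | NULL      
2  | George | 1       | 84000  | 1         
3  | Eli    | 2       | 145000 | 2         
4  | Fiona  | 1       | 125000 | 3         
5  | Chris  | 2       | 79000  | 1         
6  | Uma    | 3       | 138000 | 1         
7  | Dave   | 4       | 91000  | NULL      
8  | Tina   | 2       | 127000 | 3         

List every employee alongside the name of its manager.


This is a self-join: employees is joined to a second copy of itself, matching each row's manager_id to another row's id. Use LEFT JOIN so rows with manager_id=NULL are kept.
  - employee 1 (Mia): manager_id=NULL -> NULL
  - employee 2 (George): manager_id=1 -> Mia
  - employee 3 (Eli): manager_id=2 -> George
  - employee 4 (Fiona): manager_id=3 -> Eli
  - employee 5 (Chris): manager_id=1 -> Mia
  - employee 6 (Uma): manager_id=1 -> Mia
  - employee 7 (Dave): manager_id=NULL -> NULL
  - employee 8 (Tina): manager_id=3 -> Eli

SQL:
SELECT a.name AS item, b.name AS manager
FROM employees a
LEFT JOIN employees b ON a.manager_id = b.id

Result:
item   | manager
-------+--------
Mia    | NULL   
George | Mia    
Eli    | George 
Fiona  | Eli    
Chris  | Mia    
Uma    | Mia    
Dave   | NULL   
Tina   | Eli    


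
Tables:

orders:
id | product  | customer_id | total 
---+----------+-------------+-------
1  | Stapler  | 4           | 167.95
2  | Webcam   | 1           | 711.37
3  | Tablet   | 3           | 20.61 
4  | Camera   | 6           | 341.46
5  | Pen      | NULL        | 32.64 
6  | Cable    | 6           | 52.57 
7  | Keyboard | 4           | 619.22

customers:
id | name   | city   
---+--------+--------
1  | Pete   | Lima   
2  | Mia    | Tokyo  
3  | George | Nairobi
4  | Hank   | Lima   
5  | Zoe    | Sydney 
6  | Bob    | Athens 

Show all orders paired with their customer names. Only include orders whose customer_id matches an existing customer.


INNER JOIN keeps only orders rows whose customer_id matches an id in customers. Walk through each order:
  - order 1 (Stapler): customer_id=4 -> matches Hank
  - order 2 (Webcam): customer_id=1 -> matches Pete
  - order 3 (Tablet): customer_id=3 -> matches George
  - order 4 (Camera): customer_id=6 -> matches Bob
  - order 5 (Pen): customer_id=NULL, no match -> dropped
  - order 6 (Cable): customer_id=6 -> matches Bob
  - order 7 (Keyboard): customer_id=4 -> matches Hank
So 1 of 7 rows is dropped.

SQL:
SELECT a.product, b.name AS customer
FROM orders a
INNER JOIN customers b ON a.customer_id = b.id

Result:
product  | customer
---------+---------
Stapler  | Hank    
Webcam   | Pete    
Tablet   | George  
Camera   | Bob     
Cable    | Bob     
Keyboard | Hank    


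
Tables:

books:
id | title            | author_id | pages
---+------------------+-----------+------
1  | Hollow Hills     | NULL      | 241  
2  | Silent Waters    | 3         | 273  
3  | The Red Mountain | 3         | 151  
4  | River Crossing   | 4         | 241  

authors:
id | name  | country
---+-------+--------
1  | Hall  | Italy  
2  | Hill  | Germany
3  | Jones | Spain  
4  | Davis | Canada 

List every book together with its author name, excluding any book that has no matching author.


INNER JOIN keeps only books rows whose author_id matches an id in authors. Walk through each book:
  - book 1 (Hollow Hills): author_id=NULL, no match -> dropped
  - book 2 (Silent Waters): author_id=3 -> matches Jones
  - book 3 (The Red Mountain): author_id=3 -> matches Jones
  - book 4 (River Crossing): author_id=4 -> matches Davis
So 1 of 4 rows is dropped.

SQL:
SELECT a.title, b.name AS author
FROM books a
INNER JOIN authors b ON a.author_id = b.id

Result:
title            | author
-----------------+-------
Silent Waters    | Jones 
The Red Mountain | Jones 
River Crossing   | Davis 


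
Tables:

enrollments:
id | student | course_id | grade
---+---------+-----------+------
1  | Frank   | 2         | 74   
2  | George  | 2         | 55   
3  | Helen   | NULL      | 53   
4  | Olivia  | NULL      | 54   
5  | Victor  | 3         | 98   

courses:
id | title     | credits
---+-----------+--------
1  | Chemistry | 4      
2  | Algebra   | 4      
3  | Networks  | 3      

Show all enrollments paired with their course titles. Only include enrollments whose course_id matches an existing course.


INNER JOIN keeps only enrollments rows whose course_id matches an id in courses. Walk through each enrollment:
  - enrollment 1 (Frank): course_id=2 -> matches Algebra
  - enrollment 2 (George): course_id=2 -> matches Algebra
  - enrollment 3 (Helen): course_id=NULL, no match -> dropped
  - enrollment 4 (Olivia): course_id=NULL, no match -> dropped
  - enrollment 5 (Victor): course_id=3 -> matches Networks
So 2 of 5 rows are dropped.

SQL:
SELECT a.student, b.title AS course
FROM enrollments a
INNER JOIN courses b ON a.course_id = b.id

Result:
student | course  
--------+---------
Frank   | Algebra 
George  | Algebra 
Victor  | Networks


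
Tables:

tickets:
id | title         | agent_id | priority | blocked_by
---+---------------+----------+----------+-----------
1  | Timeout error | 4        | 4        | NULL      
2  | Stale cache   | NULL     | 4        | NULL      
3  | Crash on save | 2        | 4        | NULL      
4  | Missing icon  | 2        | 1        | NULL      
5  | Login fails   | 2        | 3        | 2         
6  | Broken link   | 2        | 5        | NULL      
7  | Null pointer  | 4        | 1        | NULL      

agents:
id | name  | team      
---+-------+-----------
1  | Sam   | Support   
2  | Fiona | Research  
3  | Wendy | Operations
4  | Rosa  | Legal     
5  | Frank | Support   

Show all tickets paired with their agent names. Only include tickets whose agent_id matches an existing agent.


INNER JOIN keeps only tickets rows whose agent_id matches an id in agents. Walk through each ticket:
  - ticket 1 (Timeout error): agent_id=4 -> matches Rosa
  - ticket 2 (Stale cache): agent_id=NULL, no match -> dropped
  - ticket 3 (Crash on save): agent_id=2 -> matches Fiona
  - ticket 4 (Missing icon): agent_id=2 -> matches Fiona
  - ticket 5 (Login fails): agent_id=2 -> matches Fiona
  - ticket 6 (Broken link): agent_id=2 -> matches Fiona
  - ticket 7 (Null pointer): agent_id=4 -> matches Rosa
So 1 of 7 rows is dropped.

SQL:
SELECT a.title, b.name AS agent
FROM tickets a
INNER JOIN agents b ON a.agent_id = b.id

Result:
title         | agent
--------------+------
Timeout error | Rosa 
Crash on save | Fiona
Missing icon  | Fiona
Login fails   | Fiona
Broken link   | Fiona
Null pointer  | Rosa 


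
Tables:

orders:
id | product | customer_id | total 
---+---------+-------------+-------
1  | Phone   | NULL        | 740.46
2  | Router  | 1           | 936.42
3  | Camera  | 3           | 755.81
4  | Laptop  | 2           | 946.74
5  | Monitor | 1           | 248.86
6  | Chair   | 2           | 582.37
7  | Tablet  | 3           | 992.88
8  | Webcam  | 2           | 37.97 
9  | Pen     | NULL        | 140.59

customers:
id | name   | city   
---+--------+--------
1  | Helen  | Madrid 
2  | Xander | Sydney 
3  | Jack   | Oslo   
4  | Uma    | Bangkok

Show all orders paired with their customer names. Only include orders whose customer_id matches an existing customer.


INNER JOIN keeps only orders rows whose customer_id matches an id in customers. Walk through each order:
  - order 1 (Phone): customer_id=NULL, no match -> dropped
  - order 2 (Router): customer_id=1 -> matches Helen
  - order 3 (Camera): customer_id=3 -> matches Jack
  - order 4 (Laptop): customer_id=2 -> matches Xander
  - order 5 (Monitor): customer_id=1 -> matches Helen
  - order 6 (Chair): customer_id=2 -> matches Xander
  - order 7 (Tablet): customer_id=3 -> matches Jack
  - order 8 (Webcam): customer_id=2 -> matches Xander
  - order 9 (Pen): customer_id=NULL, no match -> dropped
So 2 of 9 rows are dropped.

SQL:
SELECT a.product, b.name AS customer
FROM orders a
INNER JOIN customers b ON a.customer_id = b.id

Result:
product | customer
--------+---------
Router  | Helen   
Camera  | Jack    
Laptop  | Xander  
Monitor | Helen   
Chair   | Xander  
Tablet  | Jack    
Webcam  | Xander  


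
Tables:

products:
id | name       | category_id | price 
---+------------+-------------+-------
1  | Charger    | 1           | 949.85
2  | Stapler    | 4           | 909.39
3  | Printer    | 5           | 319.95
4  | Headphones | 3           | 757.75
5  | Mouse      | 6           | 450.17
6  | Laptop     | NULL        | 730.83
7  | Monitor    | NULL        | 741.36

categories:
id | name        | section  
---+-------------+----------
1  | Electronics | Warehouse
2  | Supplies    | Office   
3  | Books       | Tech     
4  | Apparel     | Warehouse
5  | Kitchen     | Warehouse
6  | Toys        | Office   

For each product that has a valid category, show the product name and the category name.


INNER JOIN keeps only products rows whose category_id matches an id in categories. Walk through each product:
  - product 1 (Charger): category_id=1 -> matches Electronics
  - product 2 (Stapler): category_id=4 -> matches Apparel
  - product 3 (Printer): category_id=5 -> matches Kitchen
  - product 4 (Headphones): category_id=3 -> matches Books
  - product 5 (Mouse): category_id=6 -> matches Toys
  - product 6 (Laptop): category_id=NULL, no match -> dropped
  - product 7 (Monitor): category_id=NULL, no match -> dropped
So 2 of 7 rows are dropped.

SQL:
SELECT a.name, b.name AS category
FROM products a
INNER JOIN categories b ON a.category_id = b.id

Result:
name       | category   
-----------+------------
Charger    | Electronics
Stapler    | Apparel    
Printer    | Kitchen    
Headphones | Books      
Mouse      | Toys       


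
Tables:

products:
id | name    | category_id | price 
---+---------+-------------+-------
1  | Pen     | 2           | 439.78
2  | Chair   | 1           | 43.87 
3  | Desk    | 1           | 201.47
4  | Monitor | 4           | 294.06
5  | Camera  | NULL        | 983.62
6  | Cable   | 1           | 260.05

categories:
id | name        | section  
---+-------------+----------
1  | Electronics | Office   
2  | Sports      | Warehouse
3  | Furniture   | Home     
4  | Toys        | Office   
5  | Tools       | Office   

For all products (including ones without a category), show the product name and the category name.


LEFT JOIN keeps every row from products (the left table); where category_id has no match in categories, the category columns become NULL. Walk through each product:
  - product 1 (Pen): category_id=2 -> matches Sports
  - product 2 (Chair): category_id=1 -> matches Electronics
  - product 3 (Desk): category_id=1 -> matches Electronics
  - product 4 (Monitor): category_id=4 -> matches Toys
  - product 5 (Camera): category_id=NULL, no match -> kept with NULL
  - product 6 (Cable): category_id=1 -> matches Electronics
All 6 rows appear; 1 has NULL category.

SQL:
SELECT a.name, b.name AS category
FROM products a
LEFT JOIN categories b ON a.category_id = b.id

Result:
name    | category   
--------+------------
Pen     | Sports     
Chair   | Electronics
Desk    | Electronics
Monitor | Toys       
Camera  | NULL       
Cable   | Electronics


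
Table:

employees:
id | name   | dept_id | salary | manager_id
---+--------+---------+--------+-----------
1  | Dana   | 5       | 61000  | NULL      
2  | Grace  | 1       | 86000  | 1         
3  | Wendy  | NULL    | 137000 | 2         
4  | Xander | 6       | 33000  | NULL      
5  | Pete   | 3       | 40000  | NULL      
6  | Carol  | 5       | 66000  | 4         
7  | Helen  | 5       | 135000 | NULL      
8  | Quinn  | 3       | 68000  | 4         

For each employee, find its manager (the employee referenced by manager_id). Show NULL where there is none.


This is a self-join: employees is joined to a second copy of itself, matching each row's manager_id to another row's id. Use LEFT JOIN so rows with manager_id=NULL are kept.
  - employee 1 (Dana): manager_id=NULL -> NULL
  - employee 2 (Grace): manager_id=1 -> Dana
  - employee 3 (Wendy): manager_id=2 -> Grace
  - employee 4 (Xander): manager_id=NULL -> NULL
  - employee 5 (Pete): manager_id=NULL -> NULL
  - employee 6 (Carol): manager_id=4 -> Xander
  - employee 7 (Helen): manager_id=NULL -> NULL
  - employee 8 (Quinn): manager_id=4 -> Xander

SQL:
SELECT a.name AS item, b.name AS manager
FROM employees a
LEFT JOIN employees b ON a.manager_id = b.id

Result:
item   | manager
-------+--------
Dana   | NULL   
Grace  | Dana   
Wendy  | Grace  
Xander | NULL   
Pete   | NULL   
Carol  | Xander 
Helen  | NULL   
Quinn  | Xander 


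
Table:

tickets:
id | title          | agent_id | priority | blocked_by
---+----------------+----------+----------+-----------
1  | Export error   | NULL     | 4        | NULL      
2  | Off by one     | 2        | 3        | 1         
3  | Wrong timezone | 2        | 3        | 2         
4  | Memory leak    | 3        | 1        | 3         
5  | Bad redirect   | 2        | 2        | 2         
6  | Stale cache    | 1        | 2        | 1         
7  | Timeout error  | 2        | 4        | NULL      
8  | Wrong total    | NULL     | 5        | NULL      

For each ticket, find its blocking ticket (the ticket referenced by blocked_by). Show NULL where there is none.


This is a self-join: tickets is joined to a second copy of itself, matching each row's blocked_by to another row's id. Use LEFT JOIN so rows with blocked_by=NULL are kept.
  - ticket 1 (Export error): blocked_by=NULL -> NULL
  - ticket 2 (Off by one): blocked_by=1 -> Export error
  - ticket 3 (Wrong timezone): blocked_by=2 -> Off by one
  - ticket 4 (Memory leak): blocked_by=3 -> Wrong timezone
  - ticket 5 (Bad redirect): blocked_by=2 -> Off by one
  - ticket 6 (Stale cache): blocked_by=1 -> Export error
  - ticket 7 (Timeout error): blocked_by=NULL -> NULL
  - ticket 8 (Wrong total): blocked_by=NULL -> NULL

SQL:
SELECT a.title AS item, b.title AS blocked_by
FROM tickets a
LEFT JOIN tickets b ON a.blocked_by = b.id

Result:
item           | blocked_by    
---------------+---------------
Export error   | NULL          
Off by one     | Export error  
Wrong timezone | Off by one    
Memory leak    | Wrong timezone
Bad redirect   | Off by one    
Stale cache    | Export error  
Timeout error  | NULL          
Wrong total    | NULL          


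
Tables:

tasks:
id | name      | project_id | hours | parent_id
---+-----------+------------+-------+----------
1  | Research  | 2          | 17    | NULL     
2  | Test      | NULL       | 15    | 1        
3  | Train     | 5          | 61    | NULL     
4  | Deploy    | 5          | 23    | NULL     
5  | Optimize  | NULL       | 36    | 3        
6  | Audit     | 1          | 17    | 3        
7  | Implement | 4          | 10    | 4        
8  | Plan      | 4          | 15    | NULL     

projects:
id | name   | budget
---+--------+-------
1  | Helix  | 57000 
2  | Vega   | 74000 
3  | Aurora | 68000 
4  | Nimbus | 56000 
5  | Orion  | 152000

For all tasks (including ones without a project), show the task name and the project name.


LEFT JOIN keeps every row from tasks (the left table); where project_id has no match in projects, the project columns become NULL. Walk through each task:
  - task 1 (Research): project_id=2 -> matches Vega
  - task 2 (Test): project_id=NULL, no match -> kept with NULL
  - task 3 (Train): project_id=5 -> matches Orion
  - task 4 (Deploy): project_id=5 -> matches Orion
  - task 5 (Optimize): project_id=NULL, no match -> kept with NULL
  - task 6 (Audit): project_id=1 -> matches Helix
  - task 7 (Implement): project_id=4 -> matches Nimbus
  - task 8 (Plan): project_id=4 -> matches Nimbus
All 8 rows appear; 2 have NULL project.

SQL:
SELECT a.name, b.name AS project
FROM tasks a
LEFT JOIN projects b ON a.project_id = b.id

Result:
name      | project
----------+--------
Research  | Vega   
Test      | NULL   
Train     | Orion  
Deploy    | Orion  
Optimize  | NULL   
Audit     | Helix  
Implement | Nimbus 
Plan      | Nimbus 


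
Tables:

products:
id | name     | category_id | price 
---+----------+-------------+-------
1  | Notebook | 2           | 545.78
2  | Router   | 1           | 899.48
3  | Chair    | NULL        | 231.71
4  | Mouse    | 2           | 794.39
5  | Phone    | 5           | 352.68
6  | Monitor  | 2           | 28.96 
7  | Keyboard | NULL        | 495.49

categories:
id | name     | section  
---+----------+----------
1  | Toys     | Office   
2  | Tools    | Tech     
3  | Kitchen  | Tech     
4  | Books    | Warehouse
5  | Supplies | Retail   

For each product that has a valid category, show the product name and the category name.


INNER JOIN keeps only products rows whose category_id matches an id in categories. Walk through each product:
  - product 1 (Notebook): category_id=2 -> matches Tools
  - product 2 (Router): category_id=1 -> matches Toys
  - product 3 (Chair): category_id=NULL, no match -> dropped
  - product 4 (Mouse): category_id=2 -> matches Tools
  - product 5 (Phone): category_id=5 -> matches Supplies
  - product 6 (Monitor): category_id=2 -> matches Tools
  - product 7 (Keyboard): category_id=NULL, no match -> dropped
So 2 of 7 rows are dropped.

SQL:
SELECT a.name, b.name AS category
FROM products a
INNER JOIN categories b ON a.category_id = b.id

Result:
name     | category
---------+---------
Notebook | Tools   
Router   | Toys    
Mouse    | Tools   
Phone    | Supplies
Monitor  | Tools   


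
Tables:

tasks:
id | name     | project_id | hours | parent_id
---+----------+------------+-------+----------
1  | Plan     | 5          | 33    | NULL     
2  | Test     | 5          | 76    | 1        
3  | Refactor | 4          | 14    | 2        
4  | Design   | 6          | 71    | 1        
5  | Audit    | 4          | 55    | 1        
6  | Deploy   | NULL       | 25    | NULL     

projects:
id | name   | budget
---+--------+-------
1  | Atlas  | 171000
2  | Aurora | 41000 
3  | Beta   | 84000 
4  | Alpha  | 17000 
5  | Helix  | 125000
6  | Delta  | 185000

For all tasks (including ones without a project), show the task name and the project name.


LEFT JOIN keeps every row from tasks (the left table); where project_id has no match in projects, the project columns become NULL. Walk through each task:
  - task 1 (Plan): project_id=5 -> matches Helix
  - task 2 (Test): project_id=5 -> matches Helix
  - task 3 (Refactor): project_id=4 -> matches Alpha
  - task 4 (Design): project_id=6 -> matches Delta
  - task 5 (Audit): project_id=4 -> matches Alpha
  - task 6 (Deploy): project_id=NULL, no match -> kept with NULL
All 6 rows appear; 1 has NULL project.

SQL:
SELECT a.name, b.name AS project
FROM tasks a
LEFT JOIN projects b ON a.project_id = b.id

Result:
name     | project
---------+--------
Plan     | Helix  
Test     | Helix  
Refactor | Alpha  
Design   | Delta  
Audit    | Alpha  
Deploy   | NULL   


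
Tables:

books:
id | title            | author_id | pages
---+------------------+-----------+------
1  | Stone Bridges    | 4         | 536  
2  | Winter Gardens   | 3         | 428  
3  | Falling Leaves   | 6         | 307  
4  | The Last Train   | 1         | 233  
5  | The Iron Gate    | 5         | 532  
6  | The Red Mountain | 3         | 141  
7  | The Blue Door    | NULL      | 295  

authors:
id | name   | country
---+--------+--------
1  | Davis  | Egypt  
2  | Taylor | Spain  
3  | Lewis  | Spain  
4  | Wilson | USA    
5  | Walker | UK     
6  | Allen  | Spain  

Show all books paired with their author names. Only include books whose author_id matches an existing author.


INNER JOIN keeps only books rows whose author_id matches an id in authors. Walk through each book:
  - book 1 (Stone Bridges): author_id=4 -> matches Wilson
  - book 2 (Winter Gardens): author_id=3 -> matches Lewis
  - book 3 (Falling Leaves): author_id=6 -> matches Allen
  - book 4 (The Last Train): author_id=1 -> matches Davis
  - book 5 (The Iron Gate): author_id=5 -> matches Walker
  - book 6 (The Red Mountain): author_id=3 -> matches Lewis
  - book 7 (The Blue Door): author_id=NULL, no match -> dropped
So 1 of 7 rows is dropped.

SQL:
SELECT a.title, b.name AS author
FROM books a
INNER JOIN authors b ON a.author_id = b.id

Result:
title            | author
-----------------+-------
Stone Bridges    | Wilson
Winter Gardens   | Lewis 
Falling Leaves   | Allen 
The Last Train   | Davis 
The Iron Gate    | Walker
The Red Mountain | Lewis 


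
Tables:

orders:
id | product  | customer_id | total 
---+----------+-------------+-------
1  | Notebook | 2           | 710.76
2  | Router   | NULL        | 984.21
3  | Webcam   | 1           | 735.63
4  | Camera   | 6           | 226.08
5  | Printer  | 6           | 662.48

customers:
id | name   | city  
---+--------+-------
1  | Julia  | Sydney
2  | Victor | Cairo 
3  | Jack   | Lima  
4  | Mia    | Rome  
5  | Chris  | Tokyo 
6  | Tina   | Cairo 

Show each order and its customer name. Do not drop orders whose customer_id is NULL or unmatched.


LEFT JOIN keeps every row from orders (the left table); where customer_id has no match in customers, the customer columns become NULL. Walk through each order:
  - order 1 (Notebook): customer_id=2 -> matches Victor
  - order 2 (Router): customer_id=NULL, no match -> kept with NULL
  - order 3 (Webcam): customer_id=1 -> matches Julia
  - order 4 (Camera): customer_id=6 -> matches Tina
  - order 5 (Printer): customer_id=6 -> matches Tina
All 5 rows appear; 1 has NULL customer.

SQL:
SELECT a.product, b.name AS customer
FROM orders a
LEFT JOIN customers b ON a.customer_id = b.id

Result:
product  | customer
---------+---------
Notebook | Victor  
Router   | NULL    
Webcam   | Julia   
Camera   | Tina    
Printer  | Tina    


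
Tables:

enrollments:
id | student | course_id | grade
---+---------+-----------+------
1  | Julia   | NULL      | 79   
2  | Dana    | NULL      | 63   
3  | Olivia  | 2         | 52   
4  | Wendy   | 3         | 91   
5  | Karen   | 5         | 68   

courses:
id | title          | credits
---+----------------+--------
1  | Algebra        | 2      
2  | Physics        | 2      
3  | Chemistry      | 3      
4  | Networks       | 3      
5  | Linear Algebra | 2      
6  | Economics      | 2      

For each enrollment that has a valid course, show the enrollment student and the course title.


INNER JOIN keeps only enrollments rows whose course_id matches an id in courses. Walk through each enrollment:
  - enrollment 1 (Julia): course_id=NULL, no match -> dropped
  - enrollment 2 (Dana): course_id=NULL, no match -> dropped
  - enrollment 3 (Olivia): course_id=2 -> matches Physics
  - enrollment 4 (Wendy): course_id=3 -> matches Chemistry
  - enrollment 5 (Karen): course_id=5 -> matches Linear Algebra
So 2 of 5 rows are dropped.

SQL:
SELECT a.student, b.title AS course
FROM enrollments a
INNER JOIN courses b ON a.course_id = b.id

Result:
student | course        
--------+---------------
Olivia  | Physics       
Wendy   | Chemistry     
Karen   | Linear Algebra


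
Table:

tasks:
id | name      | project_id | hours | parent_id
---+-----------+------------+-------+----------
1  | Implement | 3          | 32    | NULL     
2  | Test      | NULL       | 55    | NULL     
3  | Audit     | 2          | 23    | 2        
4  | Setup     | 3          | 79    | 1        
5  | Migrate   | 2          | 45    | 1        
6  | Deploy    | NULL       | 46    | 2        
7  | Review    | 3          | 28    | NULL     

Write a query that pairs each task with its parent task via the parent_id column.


This is a self-join: tasks is joined to a second copy of itself, matching each row's parent_id to another row's id. Use LEFT JOIN so rows with parent_id=NULL are kept.
  - task 1 (Implement): parent_id=NULL -> NULL
  - task 2 (Test): parent_id=NULL -> NULL
  - task 3 (Audit): parent_id=2 -> Test
  - task 4 (Setup): parent_id=1 -> Implement
  - task 5 (Migrate): parent_id=1 -> Implement
  - task 6 (Deploy): parent_id=2 -> Test
  - task 7 (Review): parent_id=NULL -> NULL

SQL:
SELECT a.name AS item, b.name AS parent
FROM tasks a
LEFT JOIN tasks b ON a.parent_id = b.id

Result:
item      | parent   
----------+----------
Implement | NULL     
Test      | NULL     
Audit     | Test     
Setup     | Implement
Migrate   | Implement
Deploy    | Test     
Review    | NULL     


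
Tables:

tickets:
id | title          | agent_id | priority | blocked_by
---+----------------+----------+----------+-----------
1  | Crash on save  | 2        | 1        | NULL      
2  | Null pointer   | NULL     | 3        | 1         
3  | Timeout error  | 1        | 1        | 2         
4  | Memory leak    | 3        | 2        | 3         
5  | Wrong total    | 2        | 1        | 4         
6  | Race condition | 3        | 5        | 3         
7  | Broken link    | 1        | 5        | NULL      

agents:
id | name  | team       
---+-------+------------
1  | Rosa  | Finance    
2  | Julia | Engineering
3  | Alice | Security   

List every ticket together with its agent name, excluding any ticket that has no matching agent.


INNER JOIN keeps only tickets rows whose agent_id matches an id in agents. Walk through each ticket:
  - ticket 1 (Crash on save): agent_id=2 -> matches Julia
  - ticket 2 (Null pointer): agent_id=NULL, no match -> dropped
  - ticket 3 (Timeout error): agent_id=1 -> matches Rosa
  - ticket 4 (Memory leak): agent_id=3 -> matches Alice
  - ticket 5 (Wrong total): agent_id=2 -> matches Julia
  - ticket 6 (Race condition): agent_id=3 -> matches Alice
  - ticket 7 (Broken link): agent_id=1 -> matches Rosa
So 1 of 7 rows is dropped.

SQL:
SELECT a.title, b.name AS agent
FROM tickets a
INNER JOIN agents b ON a.agent_id = b.id

Result:
title          | agent
---------------+------
Crash on save  | Julia
Timeout error  | Rosa 
Memory leak    | Alice
Wrong total    | Julia
Race condition | Alice
Broken link    | Rosa 


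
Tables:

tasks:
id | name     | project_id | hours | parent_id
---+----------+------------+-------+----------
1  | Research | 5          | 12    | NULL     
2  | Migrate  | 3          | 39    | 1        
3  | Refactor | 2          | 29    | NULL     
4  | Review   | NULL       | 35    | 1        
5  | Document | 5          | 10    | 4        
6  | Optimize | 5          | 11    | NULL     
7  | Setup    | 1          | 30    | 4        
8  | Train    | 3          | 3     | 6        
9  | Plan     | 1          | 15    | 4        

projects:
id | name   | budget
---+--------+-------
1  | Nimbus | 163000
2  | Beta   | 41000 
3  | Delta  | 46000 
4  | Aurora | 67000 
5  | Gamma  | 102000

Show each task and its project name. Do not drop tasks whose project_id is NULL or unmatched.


LEFT JOIN keeps every row from tasks (the left table); where project_id has no match in projects, the project columns become NULL. Walk through each task:
  - task 1 (Research): project_id=5 -> matches Gamma
  - task 2 (Migrate): project_id=3 -> matches Delta
  - task 3 (Refactor): project_id=2 -> matches Beta
  - task 4 (Review): project_id=NULL, no match -> kept with NULL
  - task 5 (Document): project_id=5 -> matches Gamma
  - task 6 (Optimize): project_id=5 -> matches Gamma
  - task 7 (Setup): project_id=1 -> matches Nimbus
  - task 8 (Train): project_id=3 -> matches Delta
  - task 9 (Plan): project_id=1 -> matches Nimbus
All 9 rows appear; 1 has NULL project.

SQL:
SELECT a.name, b.name AS project
FROM tasks a
LEFT JOIN projects b ON a.project_id = b.id

Result:
name     | project
---------+--------
Research | Gamma  
Migrate  | Delta  
Refactor | Beta   
Review   | NULL   
Document | Gamma  
Optimize | Gamma  
Setup    | Nimbus 
Train    | Delta  
Plan     | Nimbus 


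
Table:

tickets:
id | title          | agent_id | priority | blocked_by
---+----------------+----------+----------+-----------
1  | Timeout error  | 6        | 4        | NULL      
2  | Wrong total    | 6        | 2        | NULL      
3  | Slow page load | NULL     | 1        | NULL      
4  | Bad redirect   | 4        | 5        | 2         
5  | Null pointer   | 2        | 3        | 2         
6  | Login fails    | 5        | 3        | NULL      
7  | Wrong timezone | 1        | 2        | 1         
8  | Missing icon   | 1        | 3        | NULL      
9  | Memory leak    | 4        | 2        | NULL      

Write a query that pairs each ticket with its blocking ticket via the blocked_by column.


This is a self-join: tickets is joined to a second copy of itself, matching each row's blocked_by to another row's id. Use LEFT JOIN so rows with blocked_by=NULL are kept.
  - ticket 1 (Timeout error): blocked_by=NULL -> NULL
  - ticket 2 (Wrong total): blocked_by=NULL -> NULL
  - ticket 3 (Slow page load): blocked_by=NULL -> NULL
  - ticket 4 (Bad redirect): blocked_by=2 -> Wrong total
  - ticket 5 (Null pointer): blocked_by=2 -> Wrong total
  - ticket 6 (Login fails): blocked_by=NULL -> NULL
  - ticket 7 (Wrong timezone): blocked_by=1 -> Timeout error
  - ticket 8 (Missing icon): blocked_by=NULL -> NULL
  - ticket 9 (Memory leak): blocked_by=NULL -> NULL

SQL:
SELECT a.title AS item, b.title AS blocked_by
FROM tickets a
LEFT JOIN tickets b ON a.blocked_by = b.id

Result:
item           | blocked_by   
---------------+--------------
Timeout error  | NULL         
Wrong total    | NULL         
Slow page load | NULL         
Bad redirect   | Wrong total  
Null pointer   | Wrong total  
Login fails    | NULL         
Wrong timezone | Timeout error
Missing icon   | NULL         
Memory leak    | NULL         


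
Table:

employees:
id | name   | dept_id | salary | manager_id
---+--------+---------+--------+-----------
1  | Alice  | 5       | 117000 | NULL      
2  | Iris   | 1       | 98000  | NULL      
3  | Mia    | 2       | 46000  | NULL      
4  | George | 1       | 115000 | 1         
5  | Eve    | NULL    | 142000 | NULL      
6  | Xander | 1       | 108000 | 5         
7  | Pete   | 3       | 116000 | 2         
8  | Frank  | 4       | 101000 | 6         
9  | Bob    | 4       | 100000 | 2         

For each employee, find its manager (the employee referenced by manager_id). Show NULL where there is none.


This is a self-join: employees is joined to a second copy of itself, matching each row's manager_id to another row's id. Use LEFT JOIN so rows with manager_id=NULL are kept.
  - employee 1 (Alice): manager_id=NULL -> NULL
  - employee 2 (Iris): manager_id=NULL -> NULL
  - employee 3 (Mia): manager_id=NULL -> NULL
  - employee 4 (George): manager_id=1 -> Alice
  - employee 5 (Eve): manager_id=NULL -> NULL
  - employee 6 (Xander): manager_id=5 -> Eve
  - employee 7 (Pete): manager_id=2 -> Iris
  - employee 8 (Frank): manager_id=6 -> Xander
  - employee 9 (Bob): manager_id=2 -> Iris

SQL:
SELECT a.name AS item, b.name AS manager
FROM employees a
LEFT JOIN employees b ON a.manager_id = b.id

Result:
item   | manager
-------+--------
Alice  | NULL   
Iris   | NULL   
Mia    | NULL   
George | Alice  
Eve    | NULL   
Xander | Eve    
Pete   | Iris   
Frank  | Xander 
Bob    | Iris   
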